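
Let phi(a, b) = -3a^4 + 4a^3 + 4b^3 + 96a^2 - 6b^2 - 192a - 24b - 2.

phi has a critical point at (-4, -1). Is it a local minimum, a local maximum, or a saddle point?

local maximum

The mixed partial ∂²phi/∂a∂b is 0, so the Hessian at any point is diag(phi_aa, phi_bb) = diag(12(-3a^2 + 2a + 16), 12(2b - 1)).
At (-4, -1): H = diag(-480, -36).
Both eigenvalues are negative, so H is negative definite: a local maximum.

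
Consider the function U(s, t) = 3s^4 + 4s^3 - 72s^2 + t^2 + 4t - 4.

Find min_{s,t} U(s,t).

U(s,t) separates as P(s) + Q(t) − 4, so its minimum is min P + min Q − 4.
P'(s) = 12s(s - 3)(s + 4) vanishes at s ∈ {-4, 0, 3}; Q'(t) = 2(t + 2) vanishes at t ∈ {-2}.
Local minima of P (where P''>0): P(-4)=-640, P(3)=-297. Local minima of Q: Q(-2)=-4.
So the global minimum of U is P(-4) + Q(-2) − 4 = -640 − 4 − 4 = -648, attained at (-4, -2).

-648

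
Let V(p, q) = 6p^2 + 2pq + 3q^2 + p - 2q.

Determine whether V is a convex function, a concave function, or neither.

convex

V is quadratic, so its Hessian is the constant matrix H = [[12, 2], [2, 6]].
det(H) = 68, tr(H) = 18.
det(H) > 0 and tr(H) > 0, so H is positive definite everywhere: convex.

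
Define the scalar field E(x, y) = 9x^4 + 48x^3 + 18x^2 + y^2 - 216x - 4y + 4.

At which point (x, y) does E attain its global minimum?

(1, 2)

E(x,y) separates as P(x) + Q(y) + 4, so its minimum is min P + min Q + 4.
P'(x) = 36(x - 1)(x + 2)(x + 3) vanishes at x ∈ {-3, -2, 1}; Q'(y) = 2y - 4 vanishes at y ∈ {2}.
Local minima of P (where P''>0): P(-3)=243, P(1)=-141. Local minima of Q: Q(2)=-4.
So the global minimum of E is P(1) + Q(2) + 4 = -141 − 4 + 4 = -141, attained at (1, 2).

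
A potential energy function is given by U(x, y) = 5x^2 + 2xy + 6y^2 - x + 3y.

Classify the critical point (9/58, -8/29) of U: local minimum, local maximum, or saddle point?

The Hessian of U is constant: H = [[10, 2], [2, 12]].
det(H) = 10·12 − 2² = 116.
det(H) > 0 and tr(H) = 22 > 0, so H is positive definite and the point is a local minimum.

local minimum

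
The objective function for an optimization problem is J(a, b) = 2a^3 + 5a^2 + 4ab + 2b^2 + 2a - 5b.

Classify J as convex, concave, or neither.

neither

The term 2a^3 is cubic, so the Hessian is not constant.
∂²J/∂a² = 12a + 10, which takes both signs as a varies (negative for sufficiently negative a). A diagonal entry of the Hessian changing sign means the Hessian is neither positive- nor negative-semidefinite on all of R^2.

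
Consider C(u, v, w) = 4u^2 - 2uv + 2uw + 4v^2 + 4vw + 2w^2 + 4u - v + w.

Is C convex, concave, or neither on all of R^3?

C is quadratic, so its Hessian is the constant matrix H = [[8, -2, 2], [-2, 8, 4], [2, 4, 4]].
Leading principal minors: 8, 60, 48.
All positive ⇒ H ≻ 0 ⇒ convex.

convex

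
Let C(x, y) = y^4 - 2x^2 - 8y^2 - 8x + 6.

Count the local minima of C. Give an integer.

0

C separates as a function of x plus a function of y, so ∇C=0 decouples.
∂C/∂x = -4(x + 2) = 0 at x ∈ {-2}; ∂C/∂y = 4y(y - 2)(y + 2) = 0 at y ∈ {-2, 0, 2}.
The Hessian is diagonal: diag(C_xx, C_yy). Second derivatives: C_xx(-2)=-4; C_yy(-2)=32, C_yy(0)=-16, C_yy(2)=32.
Local minima occur where both diagonal entries positive: none. Count: 0.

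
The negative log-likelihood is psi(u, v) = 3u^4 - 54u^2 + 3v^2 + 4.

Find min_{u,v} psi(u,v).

psi(u,v) separates as P(u) + Q(v) + 4, so its minimum is min P + min Q + 4.
P'(u) = 12u(u - 3)(u + 3) vanishes at u ∈ {-3, 0, 3}; Q'(v) = 6v vanishes at v ∈ {0}.
Local minima of P (where P''>0): P(-3)=-243, P(3)=-243. Local minima of Q: Q(0)=0.
So the global minimum of psi is P(-3) + Q(0) + 4 = -243 + 0 + 4 = -239, attained at (-3, 0).

-239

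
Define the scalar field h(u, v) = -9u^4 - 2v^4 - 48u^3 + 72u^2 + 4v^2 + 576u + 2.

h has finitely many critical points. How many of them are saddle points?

4

h separates as a function of u plus a function of v, so ∇h=0 decouples.
∂h/∂u = -36(u - 2)(u + 2)(u + 4) = 0 at u ∈ {-4, -2, 2}; ∂h/∂v = -8v(v - 1)(v + 1) = 0 at v ∈ {-1, 0, 1}.
The Hessian is diagonal: diag(h_uu, h_vv). Second derivatives: h_uu(-4)=-432, h_uu(-2)=288, h_uu(2)=-864; h_vv(-1)=-16, h_vv(0)=8, h_vv(1)=-16.
Saddle points occur where the two diagonal entries have opposite signs: (-4, 0), (-2, -1), (-2, 1), (2, 0). Count: 4.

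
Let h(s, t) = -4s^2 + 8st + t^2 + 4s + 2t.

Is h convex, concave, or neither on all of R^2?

h is quadratic, so its Hessian is the constant matrix H = [[-8, 8], [8, 2]].
det(H) = -80, tr(H) = -6.
det(H) < 0, so H is indefinite: neither convex nor concave.

neither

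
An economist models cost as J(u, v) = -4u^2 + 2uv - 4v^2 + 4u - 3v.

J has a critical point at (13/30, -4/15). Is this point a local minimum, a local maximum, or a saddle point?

The Hessian of J is constant: H = [[-8, 2], [2, -8]].
det(H) = (-8)·(-8) − 2² = 60.
det(H) > 0 and tr(H) = -16 < 0, so H is negative definite and the point is a local maximum.

local maximum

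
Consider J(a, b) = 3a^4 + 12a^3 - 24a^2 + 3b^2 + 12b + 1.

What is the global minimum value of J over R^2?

J(a,b) separates as P(a) + Q(b) + 1, so its minimum is min P + min Q + 1.
P'(a) = 12a(a - 1)(a + 4) vanishes at a ∈ {-4, 0, 1}; Q'(b) = 6b + 12 vanishes at b ∈ {-2}.
Local minima of P (where P''>0): P(-4)=-384, P(1)=-9. Local minima of Q: Q(-2)=-12.
So the global minimum of J is P(-4) + Q(-2) + 1 = -384 − 12 + 1 = -395, attained at (-4, -2).

-395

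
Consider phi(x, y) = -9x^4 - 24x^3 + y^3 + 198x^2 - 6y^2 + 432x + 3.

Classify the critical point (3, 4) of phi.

The mixed partial ∂²phi/∂x∂y is 0, so the Hessian at any point is diag(phi_xx, phi_yy) = diag(36(-3x^2 - 4x + 11), 6(y - 2)).
At (3, 4): H = diag(-1008, 12).
The eigenvalues have opposite signs, so H is indefinite: a saddle point.

saddle point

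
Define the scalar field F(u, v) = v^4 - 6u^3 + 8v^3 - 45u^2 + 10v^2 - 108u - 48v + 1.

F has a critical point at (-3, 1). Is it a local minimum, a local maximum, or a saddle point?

local minimum

The mixed partial ∂²F/∂u∂v is 0, so the Hessian at any point is diag(F_uu, F_vv) = diag(-18(2u + 5), 4(3v^2 + 12v + 5)).
At (-3, 1): H = diag(18, 80).
Both eigenvalues are positive, so H is positive definite: a local minimum.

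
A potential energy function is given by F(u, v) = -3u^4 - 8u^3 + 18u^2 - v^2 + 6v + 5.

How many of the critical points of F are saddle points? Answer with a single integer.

1

F separates as a function of u plus a function of v, so ∇F=0 decouples.
∂F/∂u = -12u(u - 1)(u + 3) = 0 at u ∈ {-3, 0, 1}; ∂F/∂v = -2(v - 3) = 0 at v ∈ {3}.
The Hessian is diagonal: diag(F_uu, F_vv). Second derivatives: F_uu(-3)=-144, F_uu(0)=36, F_uu(1)=-48; F_vv(3)=-2.
Saddle points occur where the two diagonal entries have opposite signs: (0, 3). Count: 1.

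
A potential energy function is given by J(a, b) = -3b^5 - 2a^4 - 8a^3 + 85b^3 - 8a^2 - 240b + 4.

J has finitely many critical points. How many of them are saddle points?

J separates as a function of a plus a function of b, so ∇J=0 decouples.
∂J/∂a = -8a(a + 1)(a + 2) = 0 at a ∈ {-2, -1, 0}; ∂J/∂b = -15(b - 4)(b - 1)(b + 1)(b + 4) = 0 at b ∈ {-4, -1, 1, 4}.
The Hessian is diagonal: diag(J_aa, J_bb). Second derivatives: J_aa(-2)=-16, J_aa(-1)=8, J_aa(0)=-16; J_bb(-4)=1800, J_bb(-1)=-450, J_bb(1)=450, J_bb(4)=-1800.
Saddle points occur where the two diagonal entries have opposite signs: (-2, -4), (-2, 1), (-1, -1), (-1, 4), (0, -4), (0, 1). Count: 6.

6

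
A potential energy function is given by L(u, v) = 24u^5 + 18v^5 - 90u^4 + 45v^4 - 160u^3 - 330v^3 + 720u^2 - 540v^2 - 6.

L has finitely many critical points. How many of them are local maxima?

L separates as a function of u plus a function of v, so ∇L=0 decouples.
∂L/∂u = 120u(u - 3)(u - 2)(u + 2) = 0 at u ∈ {-2, 0, 2, 3}; ∂L/∂v = 90v(v - 3)(v + 1)(v + 4) = 0 at v ∈ {-4, -1, 0, 3}.
The Hessian is diagonal: diag(L_uu, L_vv). Second derivatives: L_uu(-2)=-4800, L_uu(0)=1440, L_uu(2)=-960, L_uu(3)=1800; L_vv(-4)=-7560, L_vv(-1)=1080, L_vv(0)=-1080, L_vv(3)=7560.
Local maxima occur where both diagonal entries negative: (-2, -4), (-2, 0), (2, -4), (2, 0). Count: 4.

4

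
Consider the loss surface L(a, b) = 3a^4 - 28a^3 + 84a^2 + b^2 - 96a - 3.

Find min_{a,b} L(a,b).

L(a,b) separates as P(a) + Q(b) − 3, so its minimum is min P + min Q − 3.
P'(a) = 12(a - 4)(a - 2)(a - 1) vanishes at a ∈ {1, 2, 4}; Q'(b) = 2b vanishes at b ∈ {0}.
Local minima of P (where P''>0): P(1)=-37, P(4)=-64. Local minima of Q: Q(0)=0.
So the global minimum of L is P(4) + Q(0) − 3 = -64 + 0 − 3 = -67, attained at (4, 0).

-67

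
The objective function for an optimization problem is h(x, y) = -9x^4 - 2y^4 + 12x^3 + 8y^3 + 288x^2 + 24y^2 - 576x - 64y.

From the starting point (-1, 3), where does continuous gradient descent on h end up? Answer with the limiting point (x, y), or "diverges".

h is separable, so gradient descent decouples: x follows -∂h/∂x, y follows -∂h/∂y.
∂h/∂x = -36(x - 4)(x - 1)(x + 4); at x=-1 this is -1080, so x increases.
∂h/∂y = -8(y - 4)(y - 1)(y + 2); at y=3 this is 80, so y decreases.
x converges to its nearest critical value 1 (a local min of the x-part); y converges to 1. The iterate converges to (1, 1).

(1, 1)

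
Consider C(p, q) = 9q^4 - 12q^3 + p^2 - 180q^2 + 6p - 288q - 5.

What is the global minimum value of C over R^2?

-2510

C(p,q) separates as A(p) + B(q) − 5, so its minimum is min A + min B − 5.
A'(p) = 2p + 6 vanishes at p ∈ {-3}; B'(q) = 36(q - 4)(q + 1)(q + 2) vanishes at q ∈ {-2, -1, 4}.
Local minima of A (where A''>0): A(-3)=-9. Local minima of B: B(-2)=96, B(4)=-2496.
So the global minimum of C is A(-3) + B(4) − 5 = -9 − 2496 − 5 = -2510, attained at (-3, 4).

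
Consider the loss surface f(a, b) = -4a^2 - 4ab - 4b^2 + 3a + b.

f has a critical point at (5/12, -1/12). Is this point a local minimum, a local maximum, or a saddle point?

The Hessian of f is constant: H = [[-8, -4], [-4, -8]].
det(H) = (-8)·(-8) − (-4)² = 48.
det(H) > 0 and tr(H) = -16 < 0, so H is negative definite and the point is a local maximum.

local maximum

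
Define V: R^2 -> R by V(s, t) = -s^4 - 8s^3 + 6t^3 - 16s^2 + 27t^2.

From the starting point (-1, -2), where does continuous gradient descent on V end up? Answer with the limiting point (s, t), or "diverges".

(-2, 0)

V is separable, so gradient descent decouples: s follows -∂V/∂s, t follows -∂V/∂t.
∂V/∂s = -4s(s + 2)(s + 4); at s=-1 this is 12, so s decreases.
∂V/∂t = 18t(t + 3); at t=-2 this is -36, so t increases.
s converges to its nearest critical value -2 (a local min of the s-part); t converges to 0. The iterate converges to (-2, 0).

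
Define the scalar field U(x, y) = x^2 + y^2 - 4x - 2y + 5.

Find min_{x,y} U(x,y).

U(x,y) separates as P(x) + Q(y) + 5, so its minimum is min P + min Q + 5.
P'(x) = 2x - 4 vanishes at x ∈ {2}; Q'(y) = 2y - 2 vanishes at y ∈ {1}.
Local minima of P (where P''>0): P(2)=-4. Local minima of Q: Q(1)=-1.
So the global minimum of U is P(2) + Q(1) + 5 = -4 − 1 + 5 = 0, attained at (2, 1).

0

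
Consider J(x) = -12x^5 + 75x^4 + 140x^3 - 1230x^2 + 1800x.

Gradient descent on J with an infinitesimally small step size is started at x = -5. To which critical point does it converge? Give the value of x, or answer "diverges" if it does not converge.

J'(x) = -60(x - 5)(x - 2)(x - 1)(x + 3), so J'(-5) = -50400.
Gradient descent moves in the -J' direction, i.e. x is increasing.
The nearest critical point in that direction is x = -3, where J'' = 9600 > 0 (a local minimum). The iterate converges there.

-3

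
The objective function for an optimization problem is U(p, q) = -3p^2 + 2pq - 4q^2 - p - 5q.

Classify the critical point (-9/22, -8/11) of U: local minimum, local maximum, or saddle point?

The Hessian of U is constant: H = [[-6, 2], [2, -8]].
det(H) = (-6)·(-8) − 2² = 44.
det(H) > 0 and tr(H) = -14 < 0, so H is negative definite and the point is a local maximum.

local maximum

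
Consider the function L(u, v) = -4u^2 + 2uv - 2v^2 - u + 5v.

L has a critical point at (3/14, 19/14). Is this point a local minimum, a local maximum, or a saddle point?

The Hessian of L is constant: H = [[-8, 2], [2, -4]].
det(H) = (-8)·(-4) − 2² = 28.
det(H) > 0 and tr(H) = -12 < 0, so H is negative definite and the point is a local maximum.

local maximum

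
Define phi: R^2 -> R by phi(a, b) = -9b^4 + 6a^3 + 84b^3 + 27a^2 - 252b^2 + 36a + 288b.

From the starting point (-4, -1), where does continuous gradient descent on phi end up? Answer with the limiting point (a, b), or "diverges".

diverges

phi is separable, so gradient descent decouples: a follows -∂phi/∂a, b follows -∂phi/∂b.
∂phi/∂a = 18(a + 1)(a + 2); at a=-4 this is 108, so a decreases.
∂phi/∂b = -36(b - 4)(b - 2)(b - 1); at b=-1 this is 1080, so b decreases.
The a-coordinate has no critical point in that direction and runs off to infinity.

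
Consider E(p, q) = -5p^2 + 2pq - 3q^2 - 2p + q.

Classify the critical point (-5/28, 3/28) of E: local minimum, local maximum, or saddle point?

The Hessian of E is constant: H = [[-10, 2], [2, -6]].
det(H) = (-10)·(-6) − 2² = 56.
det(H) > 0 and tr(H) = -16 < 0, so H is negative definite and the point is a local maximum.

local maximum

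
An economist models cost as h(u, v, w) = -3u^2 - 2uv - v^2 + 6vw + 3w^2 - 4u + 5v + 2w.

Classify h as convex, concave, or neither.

h is quadratic, so its Hessian is the constant matrix H = [[-6, -2, 0], [-2, -2, 6], [0, 6, 6]].
Leading principal minors: -6, 8, 264.
Neither pattern holds ⇒ H is indefinite ⇒ neither convex nor concave.

neither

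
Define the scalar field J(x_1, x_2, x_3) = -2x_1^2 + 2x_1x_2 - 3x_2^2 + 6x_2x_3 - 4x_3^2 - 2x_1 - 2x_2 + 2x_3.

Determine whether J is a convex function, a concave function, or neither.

J is quadratic, so its Hessian is the constant matrix H = [[-4, 2, 0], [2, -6, 6], [0, 6, -8]].
Leading principal minors: -4, 20, -16.
Signs alternate −, +, − ⇒ H ≺ 0 ⇒ concave.

concave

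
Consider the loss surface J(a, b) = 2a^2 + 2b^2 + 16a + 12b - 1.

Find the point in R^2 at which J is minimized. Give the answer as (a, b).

(-4, -3)

J(a,b) separates as P(a) + Q(b) − 1, so its minimum is min P + min Q − 1.
P'(a) = 4a + 16 vanishes at a ∈ {-4}; Q'(b) = 4b + 12 vanishes at b ∈ {-3}.
Local minima of P (where P''>0): P(-4)=-32. Local minima of Q: Q(-3)=-18.
So the global minimum of J is P(-4) + Q(-3) − 1 = -32 − 18 − 1 = -51, attained at (-4, -3).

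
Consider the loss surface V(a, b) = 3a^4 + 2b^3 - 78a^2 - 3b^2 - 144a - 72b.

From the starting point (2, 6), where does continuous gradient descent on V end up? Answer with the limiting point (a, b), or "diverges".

(4, 4)

V is separable, so gradient descent decouples: a follows -∂V/∂a, b follows -∂V/∂b.
∂V/∂a = 12(a - 4)(a + 1)(a + 3); at a=2 this is -360, so a increases.
∂V/∂b = 6(b - 4)(b + 3); at b=6 this is 108, so b decreases.
a converges to its nearest critical value 4 (a local min of the a-part); b converges to 4. The iterate converges to (4, 4).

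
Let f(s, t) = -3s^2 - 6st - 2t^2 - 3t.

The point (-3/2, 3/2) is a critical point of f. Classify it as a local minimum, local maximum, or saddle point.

saddle point

The Hessian of f is constant: H = [[-6, -6], [-6, -4]].
det(H) = (-6)·(-4) − (-6)² = -12.
Since det(H) < 0, H is indefinite and the critical point is a saddle point.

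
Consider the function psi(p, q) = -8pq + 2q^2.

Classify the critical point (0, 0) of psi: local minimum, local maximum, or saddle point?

The Hessian of psi is constant: H = [[0, -8], [-8, 4]].
det(H) = 0·4 − (-8)² = -64.
Since det(H) < 0, H is indefinite and the critical point is a saddle point.

saddle point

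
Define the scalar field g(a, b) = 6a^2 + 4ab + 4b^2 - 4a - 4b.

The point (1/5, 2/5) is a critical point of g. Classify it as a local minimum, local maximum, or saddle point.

local minimum

The Hessian of g is constant: H = [[12, 4], [4, 8]].
det(H) = 12·8 − 4² = 80.
det(H) > 0 and tr(H) = 20 > 0, so H is positive definite and the point is a local minimum.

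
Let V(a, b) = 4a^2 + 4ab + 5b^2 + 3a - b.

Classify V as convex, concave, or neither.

V is quadratic, so its Hessian is the constant matrix H = [[8, 4], [4, 10]].
det(H) = 64, tr(H) = 18.
det(H) > 0 and tr(H) > 0, so H is positive definite everywhere: convex.

convex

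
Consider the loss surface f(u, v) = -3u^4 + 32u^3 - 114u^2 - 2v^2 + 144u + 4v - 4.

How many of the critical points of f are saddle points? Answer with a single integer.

f separates as a function of u plus a function of v, so ∇f=0 decouples.
∂f/∂u = -12(u - 4)(u - 3)(u - 1) = 0 at u ∈ {1, 3, 4}; ∂f/∂v = -4(v - 1) = 0 at v ∈ {1}.
The Hessian is diagonal: diag(f_uu, f_vv). Second derivatives: f_uu(1)=-72, f_uu(3)=24, f_uu(4)=-36; f_vv(1)=-4.
Saddle points occur where the two diagonal entries have opposite signs: (3, 1). Count: 1.

1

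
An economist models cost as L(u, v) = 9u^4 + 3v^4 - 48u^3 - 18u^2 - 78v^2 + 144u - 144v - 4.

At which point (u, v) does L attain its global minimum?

(4, 4)

L(u,v) separates as P(u) + Q(v) − 4, so its minimum is min P + min Q − 4.
P'(u) = 36(u - 4)(u - 1)(u + 1) vanishes at u ∈ {-1, 1, 4}; Q'(v) = 12(v - 4)(v + 1)(v + 3) vanishes at v ∈ {-3, -1, 4}.
Local minima of P (where P''>0): P(-1)=-105, P(4)=-480. Local minima of Q: Q(-3)=-27, Q(4)=-1056.
So the global minimum of L is P(4) + Q(4) − 4 = -480 − 1056 − 4 = -1540, attained at (4, 4).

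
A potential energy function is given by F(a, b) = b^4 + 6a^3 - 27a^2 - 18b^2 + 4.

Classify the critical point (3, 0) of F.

saddle point

The mixed partial ∂²F/∂a∂b is 0, so the Hessian at any point is diag(F_aa, F_bb) = diag(18(2a - 3), 12(b^2 - 3)).
At (3, 0): H = diag(54, -36).
The eigenvalues have opposite signs, so H is indefinite: a saddle point.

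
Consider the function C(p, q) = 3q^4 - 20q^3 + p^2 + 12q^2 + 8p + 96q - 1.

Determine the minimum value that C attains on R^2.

-78

C(p,q) separates as A(p) + B(q) − 1, so its minimum is min A + min B − 1.
A'(p) = 2p + 8 vanishes at p ∈ {-4}; B'(q) = 12(q - 4)(q - 2)(q + 1) vanishes at q ∈ {-1, 2, 4}.
Local minima of A (where A''>0): A(-4)=-16. Local minima of B: B(-1)=-61, B(4)=64.
So the global minimum of C is A(-4) + B(-1) − 1 = -16 − 61 − 1 = -78, attained at (-4, -1).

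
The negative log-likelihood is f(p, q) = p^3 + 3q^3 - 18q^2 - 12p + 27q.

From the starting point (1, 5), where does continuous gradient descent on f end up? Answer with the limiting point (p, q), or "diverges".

f is separable, so gradient descent decouples: p follows -∂f/∂p, q follows -∂f/∂q.
∂f/∂p = 3(p - 2)(p + 2); at p=1 this is -9, so p increases.
∂f/∂q = 9(q - 3)(q - 1); at q=5 this is 72, so q decreases.
p converges to its nearest critical value 2 (a local min of the p-part); q converges to 3. The iterate converges to (2, 3).

(2, 3)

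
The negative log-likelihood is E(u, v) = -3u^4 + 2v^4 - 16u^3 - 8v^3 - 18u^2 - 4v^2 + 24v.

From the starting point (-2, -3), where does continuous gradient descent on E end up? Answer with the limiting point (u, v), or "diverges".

E is separable, so gradient descent decouples: u follows -∂E/∂u, v follows -∂E/∂v.
∂E/∂u = -12u(u + 1)(u + 3); at u=-2 this is -24, so u increases.
∂E/∂v = 8(v - 3)(v - 1)(v + 1); at v=-3 this is -384, so v increases.
u converges to its nearest critical value -1 (a local min of the u-part); v converges to -1. The iterate converges to (-1, -1).

(-1, -1)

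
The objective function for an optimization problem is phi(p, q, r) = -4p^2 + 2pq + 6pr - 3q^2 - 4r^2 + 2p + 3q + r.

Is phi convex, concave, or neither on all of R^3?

phi is quadratic, so its Hessian is the constant matrix H = [[-8, 2, 6], [2, -6, 0], [6, 0, -8]].
Leading principal minors: -8, 44, -136.
Signs alternate −, +, − ⇒ H ≺ 0 ⇒ concave.

concave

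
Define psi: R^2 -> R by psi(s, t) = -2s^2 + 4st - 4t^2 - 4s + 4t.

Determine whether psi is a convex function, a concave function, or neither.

concave

psi is quadratic, so its Hessian is the constant matrix H = [[-4, 4], [4, -8]].
det(H) = 16, tr(H) = -12.
det(H) > 0 and tr(H) < 0, so H is negative definite everywhere: concave.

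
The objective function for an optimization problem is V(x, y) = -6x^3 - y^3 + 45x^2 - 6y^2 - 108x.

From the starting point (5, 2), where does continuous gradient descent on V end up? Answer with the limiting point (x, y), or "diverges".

diverges

V is separable, so gradient descent decouples: x follows -∂V/∂x, y follows -∂V/∂y.
∂V/∂x = -18(x - 3)(x - 2); at x=5 this is -108, so x increases.
∂V/∂y = -3y(y + 4); at y=2 this is -36, so y increases.
The x-coordinate has no critical point in that direction and runs off to infinity.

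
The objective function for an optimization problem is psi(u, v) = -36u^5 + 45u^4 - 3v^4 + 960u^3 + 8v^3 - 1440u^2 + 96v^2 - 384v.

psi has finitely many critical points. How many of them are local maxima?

psi separates as a function of u plus a function of v, so ∇psi=0 decouples.
∂psi/∂u = -180u(u - 4)(u - 1)(u + 4) = 0 at u ∈ {-4, 0, 1, 4}; ∂psi/∂v = -12(v - 4)(v - 2)(v + 4) = 0 at v ∈ {-4, 2, 4}.
The Hessian is diagonal: diag(psi_uu, psi_vv). Second derivatives: psi_uu(-4)=28800, psi_uu(0)=-2880, psi_uu(1)=2700, psi_uu(4)=-17280; psi_vv(-4)=-576, psi_vv(2)=144, psi_vv(4)=-192.
Local maxima occur where both diagonal entries negative: (0, -4), (0, 4), (4, -4), (4, 4). Count: 4.

4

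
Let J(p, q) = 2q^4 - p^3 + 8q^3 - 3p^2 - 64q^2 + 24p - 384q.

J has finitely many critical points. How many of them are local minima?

2

J separates as a function of p plus a function of q, so ∇J=0 decouples.
∂J/∂p = -3(p - 2)(p + 4) = 0 at p ∈ {-4, 2}; ∂J/∂q = 8(q - 4)(q + 3)(q + 4) = 0 at q ∈ {-4, -3, 4}.
The Hessian is diagonal: diag(J_pp, J_qq). Second derivatives: J_pp(-4)=18, J_pp(2)=-18; J_qq(-4)=64, J_qq(-3)=-56, J_qq(4)=448.
Local minima occur where both diagonal entries positive: (-4, -4), (-4, 4). Count: 2.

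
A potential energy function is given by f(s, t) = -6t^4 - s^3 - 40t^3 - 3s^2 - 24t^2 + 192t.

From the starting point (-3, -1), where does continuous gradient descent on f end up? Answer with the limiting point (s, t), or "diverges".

f is separable, so gradient descent decouples: s follows -∂f/∂s, t follows -∂f/∂t.
∂f/∂s = -3s(s + 2); at s=-3 this is -9, so s increases.
∂f/∂t = -24(t - 1)(t + 2)(t + 4); at t=-1 this is 144, so t decreases.
s converges to its nearest critical value -2 (a local min of the s-part); t converges to -2. The iterate converges to (-2, -2).

(-2, -2)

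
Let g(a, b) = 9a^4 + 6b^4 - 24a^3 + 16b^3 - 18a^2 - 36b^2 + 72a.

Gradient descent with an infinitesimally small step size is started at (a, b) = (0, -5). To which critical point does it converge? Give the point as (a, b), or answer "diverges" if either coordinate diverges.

(-1, -3)

g is separable, so gradient descent decouples: a follows -∂g/∂a, b follows -∂g/∂b.
∂g/∂a = 36(a - 2)(a - 1)(a + 1); at a=0 this is 72, so a decreases.
∂g/∂b = 24b(b - 1)(b + 3); at b=-5 this is -1440, so b increases.
a converges to its nearest critical value -1 (a local min of the a-part); b converges to -3. The iterate converges to (-1, -3).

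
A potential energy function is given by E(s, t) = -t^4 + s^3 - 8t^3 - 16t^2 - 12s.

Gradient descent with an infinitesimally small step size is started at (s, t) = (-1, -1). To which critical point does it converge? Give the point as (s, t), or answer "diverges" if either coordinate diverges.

E is separable, so gradient descent decouples: s follows -∂E/∂s, t follows -∂E/∂t.
∂E/∂s = 3(s - 2)(s + 2); at s=-1 this is -9, so s increases.
∂E/∂t = -4t(t + 2)(t + 4); at t=-1 this is 12, so t decreases.
s converges to its nearest critical value 2 (a local min of the s-part); t converges to -2. The iterate converges to (2, -2).

(2, -2)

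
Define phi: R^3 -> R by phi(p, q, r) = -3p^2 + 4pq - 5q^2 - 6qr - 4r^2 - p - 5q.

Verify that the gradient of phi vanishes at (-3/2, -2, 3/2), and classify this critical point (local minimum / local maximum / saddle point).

∇phi = (-6p + 4q - 1, 4p - 10q - 6r - 5, -6q - 8r); substituting (-3/2, -2, 3/2) gives ∇phi = (0, 0, 0), so (-3/2, -2, 3/2) is indeed a critical point.
The Hessian is constant: H = [[-6, 4, 0], [4, -10, -6], [0, -6, -8]].
Leading principal minors: Δ₁ = -6, Δ₂ = 44, Δ₃ = -136.
The minors alternate sign starting negative (−, +, −), so H is negative definite: a local maximum.

local maximum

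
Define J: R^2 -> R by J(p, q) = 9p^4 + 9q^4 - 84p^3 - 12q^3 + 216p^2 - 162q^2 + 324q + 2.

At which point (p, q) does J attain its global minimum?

(0, -3)

J(p,q) separates as A(p) + B(q) + 2, so its minimum is min A + min B + 2.
A'(p) = 36p(p - 4)(p - 3) vanishes at p ∈ {0, 3, 4}; B'(q) = 36(q - 3)(q - 1)(q + 3) vanishes at q ∈ {-3, 1, 3}.
Local minima of A (where A''>0): A(0)=0, A(4)=384. Local minima of B: B(-3)=-1377, B(3)=-81.
So the global minimum of J is A(0) + B(-3) + 2 = 0 − 1377 + 2 = -1375, attained at (0, -3).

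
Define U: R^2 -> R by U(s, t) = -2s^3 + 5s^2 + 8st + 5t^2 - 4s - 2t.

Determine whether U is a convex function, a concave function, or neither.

The term -2s^3 is cubic, so the Hessian is not constant.
∂²U/∂s² = -12s + 10, which takes both signs as s varies (negative for sufficiently large s). A diagonal entry of the Hessian changing sign means the Hessian is neither positive- nor negative-semidefinite on all of R^2.

neither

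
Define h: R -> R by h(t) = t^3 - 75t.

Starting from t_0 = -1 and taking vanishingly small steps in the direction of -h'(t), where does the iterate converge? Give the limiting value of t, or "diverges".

5

h'(t) = 3(t - 5)(t + 5), so h'(-1) = -72.
Gradient descent moves in the -h' direction, i.e. t is increasing.
The nearest critical point in that direction is t = 5, where h'' = 30 > 0 (a local minimum). The iterate converges there.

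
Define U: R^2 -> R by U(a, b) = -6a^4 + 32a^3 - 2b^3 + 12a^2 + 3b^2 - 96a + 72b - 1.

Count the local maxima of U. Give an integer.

2

U separates as a function of a plus a function of b, so ∇U=0 decouples.
∂U/∂a = -24(a - 4)(a - 1)(a + 1) = 0 at a ∈ {-1, 1, 4}; ∂U/∂b = -6(b - 4)(b + 3) = 0 at b ∈ {-3, 4}.
The Hessian is diagonal: diag(U_aa, U_bb). Second derivatives: U_aa(-1)=-240, U_aa(1)=144, U_aa(4)=-360; U_bb(-3)=42, U_bb(4)=-42.
Local maxima occur where both diagonal entries negative: (-1, 4), (4, 4). Count: 2.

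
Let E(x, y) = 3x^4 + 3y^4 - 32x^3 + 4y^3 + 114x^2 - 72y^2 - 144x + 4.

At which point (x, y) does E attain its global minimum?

E(x,y) separates as P(x) + Q(y) + 4, so its minimum is min P + min Q + 4.
P'(x) = 12(x - 4)(x - 3)(x - 1) vanishes at x ∈ {1, 3, 4}; Q'(y) = 12y(y - 3)(y + 4) vanishes at y ∈ {-4, 0, 3}.
Local minima of P (where P''>0): P(1)=-59, P(4)=-32. Local minima of Q: Q(-4)=-640, Q(3)=-297.
So the global minimum of E is P(1) + Q(-4) + 4 = -59 − 640 + 4 = -695, attained at (1, -4).

(1, -4)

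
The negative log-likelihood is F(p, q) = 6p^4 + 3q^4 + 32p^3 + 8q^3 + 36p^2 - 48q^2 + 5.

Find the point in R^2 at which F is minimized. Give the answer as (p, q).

F(p,q) separates as A(p) + B(q) + 5, so its minimum is min A + min B + 5.
A'(p) = 24p(p + 1)(p + 3) vanishes at p ∈ {-3, -1, 0}; B'(q) = 12q(q - 2)(q + 4) vanishes at q ∈ {-4, 0, 2}.
Local minima of A (where A''>0): A(-3)=-54, A(0)=0. Local minima of B: B(-4)=-512, B(2)=-80.
So the global minimum of F is A(-3) + B(-4) + 5 = -54 − 512 + 5 = -561, attained at (-3, -4).

(-3, -4)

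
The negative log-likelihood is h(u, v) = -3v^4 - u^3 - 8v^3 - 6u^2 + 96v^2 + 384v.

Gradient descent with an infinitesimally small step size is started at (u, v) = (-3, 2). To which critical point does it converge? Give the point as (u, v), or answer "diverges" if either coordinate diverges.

(-4, -2)

h is separable, so gradient descent decouples: u follows -∂h/∂u, v follows -∂h/∂v.
∂h/∂u = -3u(u + 4); at u=-3 this is 9, so u decreases.
∂h/∂v = -12(v - 4)(v + 2)(v + 4); at v=2 this is 576, so v decreases.
u converges to its nearest critical value -4 (a local min of the u-part); v converges to -2. The iterate converges to (-4, -2).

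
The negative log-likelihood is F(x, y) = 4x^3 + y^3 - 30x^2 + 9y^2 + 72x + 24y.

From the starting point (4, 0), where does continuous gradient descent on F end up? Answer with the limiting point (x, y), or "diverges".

(3, -2)

F is separable, so gradient descent decouples: x follows -∂F/∂x, y follows -∂F/∂y.
∂F/∂x = 12(x - 3)(x - 2); at x=4 this is 24, so x decreases.
∂F/∂y = 3(y + 2)(y + 4); at y=0 this is 24, so y decreases.
x converges to its nearest critical value 3 (a local min of the x-part); y converges to -2. The iterate converges to (3, -2).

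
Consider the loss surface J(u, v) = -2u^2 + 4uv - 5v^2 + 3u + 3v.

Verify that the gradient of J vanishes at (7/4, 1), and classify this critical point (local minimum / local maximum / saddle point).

∇J = (-4u + 4v + 3, 4u - 10v + 3); substituting (7/4, 1) gives ∇J = (0, 0), so (7/4, 1) is indeed a critical point.
The Hessian of J is constant: H = [[-4, 4], [4, -10]].
det(H) = (-4)·(-10) − 4² = 24.
det(H) > 0 and tr(H) = -14 < 0, so H is negative definite and the point is a local maximum.

local maximum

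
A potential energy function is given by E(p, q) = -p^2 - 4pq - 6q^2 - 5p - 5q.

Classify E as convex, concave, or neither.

concave

E is quadratic, so its Hessian is the constant matrix H = [[-2, -4], [-4, -12]].
det(H) = 8, tr(H) = -14.
det(H) > 0 and tr(H) < 0, so H is negative definite everywhere: concave.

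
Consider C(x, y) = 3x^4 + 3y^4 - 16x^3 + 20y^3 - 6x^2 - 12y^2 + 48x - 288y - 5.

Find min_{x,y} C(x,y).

-581

C(x,y) separates as P(x) + Q(y) − 5, so its minimum is min P + min Q − 5.
P'(x) = 12(x - 4)(x - 1)(x + 1) vanishes at x ∈ {-1, 1, 4}; Q'(y) = 12(y - 2)(y + 3)(y + 4) vanishes at y ∈ {-4, -3, 2}.
Local minima of P (where P''>0): P(-1)=-35, P(4)=-160. Local minima of Q: Q(-4)=448, Q(2)=-416.
So the global minimum of C is P(4) + Q(2) − 5 = -160 − 416 − 5 = -581, attained at (4, 2).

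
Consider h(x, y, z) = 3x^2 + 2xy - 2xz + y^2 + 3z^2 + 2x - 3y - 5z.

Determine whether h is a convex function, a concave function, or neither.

h is quadratic, so its Hessian is the constant matrix H = [[6, 2, -2], [2, 2, 0], [-2, 0, 6]].
Leading principal minors: 6, 8, 40.
All positive ⇒ H ≻ 0 ⇒ convex.

convex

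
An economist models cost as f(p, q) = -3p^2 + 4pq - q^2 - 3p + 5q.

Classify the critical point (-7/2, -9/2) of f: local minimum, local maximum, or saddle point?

saddle point

The Hessian of f is constant: H = [[-6, 4], [4, -2]].
det(H) = (-6)·(-2) − 4² = -4.
Since det(H) < 0, H is indefinite and the critical point is a saddle point.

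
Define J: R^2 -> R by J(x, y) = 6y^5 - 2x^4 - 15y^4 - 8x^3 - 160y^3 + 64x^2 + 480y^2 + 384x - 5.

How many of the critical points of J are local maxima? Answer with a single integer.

J separates as a function of x plus a function of y, so ∇J=0 decouples.
∂J/∂x = -8(x - 4)(x + 3)(x + 4) = 0 at x ∈ {-4, -3, 4}; ∂J/∂y = 30y(y - 4)(y - 2)(y + 4) = 0 at y ∈ {-4, 0, 2, 4}.
The Hessian is diagonal: diag(J_xx, J_yy). Second derivatives: J_xx(-4)=-64, J_xx(-3)=56, J_xx(4)=-448; J_yy(-4)=-5760, J_yy(0)=960, J_yy(2)=-720, J_yy(4)=1920.
Local maxima occur where both diagonal entries negative: (-4, -4), (-4, 2), (4, -4), (4, 2). Count: 4.

4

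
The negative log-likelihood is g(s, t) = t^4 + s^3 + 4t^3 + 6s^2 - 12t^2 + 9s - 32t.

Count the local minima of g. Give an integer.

2

g separates as a function of s plus a function of t, so ∇g=0 decouples.
∂g/∂s = 3(s + 1)(s + 3) = 0 at s ∈ {-3, -1}; ∂g/∂t = 4(t - 2)(t + 1)(t + 4) = 0 at t ∈ {-4, -1, 2}.
The Hessian is diagonal: diag(g_ss, g_tt). Second derivatives: g_ss(-3)=-6, g_ss(-1)=6; g_tt(-4)=72, g_tt(-1)=-36, g_tt(2)=72.
Local minima occur where both diagonal entries positive: (-1, -4), (-1, 2). Count: 2.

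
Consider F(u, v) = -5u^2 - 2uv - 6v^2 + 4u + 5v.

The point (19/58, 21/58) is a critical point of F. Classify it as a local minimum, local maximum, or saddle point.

The Hessian of F is constant: H = [[-10, -2], [-2, -12]].
det(H) = (-10)·(-12) − (-2)² = 116.
det(H) > 0 and tr(H) = -22 < 0, so H is negative definite and the point is a local maximum.

local maximum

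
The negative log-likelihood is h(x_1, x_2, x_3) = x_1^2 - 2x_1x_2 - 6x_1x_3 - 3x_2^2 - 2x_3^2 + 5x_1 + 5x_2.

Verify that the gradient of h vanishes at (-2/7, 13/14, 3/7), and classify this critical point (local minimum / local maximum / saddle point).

saddle point

∇h = (2x_1 - 2x_2 - 6x_3 + 5, -2x_1 - 6x_2 + 5, -6x_1 - 4x_3); substituting (-2/7, 13/14, 3/7) gives ∇h = (0, 0, 0), so (-2/7, 13/14, 3/7) is indeed a critical point.
The Hessian is constant: H = [[2, -2, -6], [-2, -6, 0], [-6, 0, -4]].
Leading principal minors: Δ₁ = 2, Δ₂ = -16, Δ₃ = 280.
The minors fit neither the all-positive nor the alternating-sign pattern, so H is indefinite: a saddle point.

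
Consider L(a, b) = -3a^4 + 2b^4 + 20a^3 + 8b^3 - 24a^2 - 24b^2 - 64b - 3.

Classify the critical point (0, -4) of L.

The mixed partial ∂²L/∂a∂b is 0, so the Hessian at any point is diag(L_aa, L_bb) = diag(12(-3a^2 + 10a - 4), 24(b^2 + 2b - 2)).
At (0, -4): H = diag(-48, 144).
The eigenvalues have opposite signs, so H is indefinite: a saddle point.

saddle point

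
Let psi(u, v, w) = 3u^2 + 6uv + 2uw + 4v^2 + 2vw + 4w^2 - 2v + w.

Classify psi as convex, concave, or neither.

convex

psi is quadratic, so its Hessian is the constant matrix H = [[6, 6, 2], [6, 8, 2], [2, 2, 8]].
Leading principal minors: 6, 12, 88.
All positive ⇒ H ≻ 0 ⇒ convex.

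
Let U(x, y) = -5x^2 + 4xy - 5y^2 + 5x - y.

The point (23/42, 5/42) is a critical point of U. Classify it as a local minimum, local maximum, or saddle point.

local maximum

The Hessian of U is constant: H = [[-10, 4], [4, -10]].
det(H) = (-10)·(-10) − 4² = 84.
det(H) > 0 and tr(H) = -20 < 0, so H is negative definite and the point is a local maximum.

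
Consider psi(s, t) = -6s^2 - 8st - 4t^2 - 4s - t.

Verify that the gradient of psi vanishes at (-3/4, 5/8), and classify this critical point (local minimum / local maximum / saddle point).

local maximum

∇psi = (-12s - 8t - 4, -8s - 8t - 1); substituting (-3/4, 5/8) gives ∇psi = (0, 0), so (-3/4, 5/8) is indeed a critical point.
The Hessian of psi is constant: H = [[-12, -8], [-8, -8]].
det(H) = (-12)·(-8) − (-8)² = 32.
det(H) > 0 and tr(H) = -20 < 0, so H is negative definite and the point is a local maximum.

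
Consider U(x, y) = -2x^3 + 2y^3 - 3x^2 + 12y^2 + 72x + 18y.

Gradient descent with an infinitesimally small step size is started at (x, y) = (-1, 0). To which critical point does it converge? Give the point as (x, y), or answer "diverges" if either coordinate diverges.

(-4, -1)

U is separable, so gradient descent decouples: x follows -∂U/∂x, y follows -∂U/∂y.
∂U/∂x = -6(x - 3)(x + 4); at x=-1 this is 72, so x decreases.
∂U/∂y = 6(y + 1)(y + 3); at y=0 this is 18, so y decreases.
x converges to its nearest critical value -4 (a local min of the x-part); y converges to -1. The iterate converges to (-4, -1).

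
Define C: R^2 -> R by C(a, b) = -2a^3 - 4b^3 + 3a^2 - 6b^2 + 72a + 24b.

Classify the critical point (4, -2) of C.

saddle point

The mixed partial ∂²C/∂a∂b is 0, so the Hessian at any point is diag(C_aa, C_bb) = diag(6(-2a + 1), -12(2b + 1)).
At (4, -2): H = diag(-42, 36).
The eigenvalues have opposite signs, so H is indefinite: a saddle point.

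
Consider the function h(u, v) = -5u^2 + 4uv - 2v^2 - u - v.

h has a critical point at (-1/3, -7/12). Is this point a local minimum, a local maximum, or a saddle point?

local maximum

The Hessian of h is constant: H = [[-10, 4], [4, -4]].
det(H) = (-10)·(-4) − 4² = 24.
det(H) > 0 and tr(H) = -14 < 0, so H is negative definite and the point is a local maximum.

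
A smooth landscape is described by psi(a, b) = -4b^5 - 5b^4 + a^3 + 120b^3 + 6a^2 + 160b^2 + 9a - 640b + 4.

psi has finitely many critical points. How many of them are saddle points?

psi separates as a function of a plus a function of b, so ∇psi=0 decouples.
∂psi/∂a = 3(a + 1)(a + 3) = 0 at a ∈ {-3, -1}; ∂psi/∂b = -20(b - 4)(b - 1)(b + 2)(b + 4) = 0 at b ∈ {-4, -2, 1, 4}.
The Hessian is diagonal: diag(psi_aa, psi_bb). Second derivatives: psi_aa(-3)=-6, psi_aa(-1)=6; psi_bb(-4)=1600, psi_bb(-2)=-720, psi_bb(1)=900, psi_bb(4)=-2880.
Saddle points occur where the two diagonal entries have opposite signs: (-3, -4), (-3, 1), (-1, -2), (-1, 4). Count: 4.

4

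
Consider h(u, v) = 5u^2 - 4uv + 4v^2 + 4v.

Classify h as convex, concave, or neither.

h is quadratic, so its Hessian is the constant matrix H = [[10, -4], [-4, 8]].
det(H) = 64, tr(H) = 18.
det(H) > 0 and tr(H) > 0, so H is positive definite everywhere: convex.

convex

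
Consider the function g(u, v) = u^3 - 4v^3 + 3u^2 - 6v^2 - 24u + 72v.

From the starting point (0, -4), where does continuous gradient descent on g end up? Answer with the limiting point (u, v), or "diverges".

g is separable, so gradient descent decouples: u follows -∂g/∂u, v follows -∂g/∂v.
∂g/∂u = 3(u - 2)(u + 4); at u=0 this is -24, so u increases.
∂g/∂v = -12(v - 2)(v + 3); at v=-4 this is -72, so v increases.
u converges to its nearest critical value 2 (a local min of the u-part); v converges to -3. The iterate converges to (2, -3).

(2, -3)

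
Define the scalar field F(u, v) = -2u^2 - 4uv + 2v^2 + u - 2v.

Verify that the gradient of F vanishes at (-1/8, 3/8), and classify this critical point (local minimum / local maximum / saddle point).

∇F = (-4u - 4v + 1, -4u + 4v - 2); substituting (-1/8, 3/8) gives ∇F = (0, 0), so (-1/8, 3/8) is indeed a critical point.
The Hessian of F is constant: H = [[-4, -4], [-4, 4]].
det(H) = (-4)·4 − (-4)² = -32.
Since det(H) < 0, H is indefinite and the critical point is a saddle point.

saddle point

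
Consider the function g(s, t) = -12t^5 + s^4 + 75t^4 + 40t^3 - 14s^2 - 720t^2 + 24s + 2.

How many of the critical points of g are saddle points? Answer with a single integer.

6

g separates as a function of s plus a function of t, so ∇g=0 decouples.
∂g/∂s = 4(s - 2)(s - 1)(s + 3) = 0 at s ∈ {-3, 1, 2}; ∂g/∂t = -60t(t - 4)(t - 3)(t + 2) = 0 at t ∈ {-2, 0, 3, 4}.
The Hessian is diagonal: diag(g_ss, g_tt). Second derivatives: g_ss(-3)=80, g_ss(1)=-16, g_ss(2)=20; g_tt(-2)=3600, g_tt(0)=-1440, g_tt(3)=900, g_tt(4)=-1440.
Saddle points occur where the two diagonal entries have opposite signs: (-3, 0), (-3, 4), (1, -2), (1, 3), (2, 0), (2, 4). Count: 6.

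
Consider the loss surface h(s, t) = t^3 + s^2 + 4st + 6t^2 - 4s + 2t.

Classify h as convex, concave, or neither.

neither

The term t^3 is cubic, so the Hessian is not constant.
∂²h/∂t² = 6t + 12, which takes both signs as t varies (negative for sufficiently negative t). A diagonal entry of the Hessian changing sign means the Hessian is neither positive- nor negative-semidefinite on all of R^2.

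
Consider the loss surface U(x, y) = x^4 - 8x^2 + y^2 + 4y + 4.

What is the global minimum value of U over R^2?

-16

U(x,y) separates as P(x) + Q(y) + 4, so its minimum is min P + min Q + 4.
P'(x) = 4x(x - 2)(x + 2) vanishes at x ∈ {-2, 0, 2}; Q'(y) = 2y + 4 vanishes at y ∈ {-2}.
Local minima of P (where P''>0): P(-2)=-16, P(2)=-16. Local minima of Q: Q(-2)=-4.
So the global minimum of U is P(-2) + Q(-2) + 4 = -16 − 4 + 4 = -16, attained at (-2, -2).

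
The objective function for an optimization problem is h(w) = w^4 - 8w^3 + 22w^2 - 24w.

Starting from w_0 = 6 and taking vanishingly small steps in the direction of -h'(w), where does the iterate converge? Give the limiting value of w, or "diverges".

h'(w) = 4(w - 3)(w - 2)(w - 1), so h'(6) = 240.
Gradient descent moves in the -h' direction, i.e. w is decreasing.
The nearest critical point in that direction is w = 3, where h'' = 8 > 0 (a local minimum). The iterate converges there.

3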